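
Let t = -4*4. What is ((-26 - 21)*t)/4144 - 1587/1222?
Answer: -353599/316498 ≈ -1.1172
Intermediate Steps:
t = -16
((-26 - 21)*t)/4144 - 1587/1222 = ((-26 - 21)*(-16))/4144 - 1587/1222 = -47*(-16)*(1/4144) - 1587*1/1222 = 752*(1/4144) - 1587/1222 = 47/259 - 1587/1222 = -353599/316498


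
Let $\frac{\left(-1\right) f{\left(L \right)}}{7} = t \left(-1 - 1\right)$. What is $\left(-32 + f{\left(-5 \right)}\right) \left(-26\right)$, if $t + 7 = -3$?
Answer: $4472$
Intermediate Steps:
$t = -10$ ($t = -7 - 3 = -10$)
$f{\left(L \right)} = -140$ ($f{\left(L \right)} = - 7 \left(- 10 \left(-1 - 1\right)\right) = - 7 \left(\left(-10\right) \left(-2\right)\right) = \left(-7\right) 20 = -140$)
$\left(-32 + f{\left(-5 \right)}\right) \left(-26\right) = \left(-32 - 140\right) \left(-26\right) = \left(-172\right) \left(-26\right) = 4472$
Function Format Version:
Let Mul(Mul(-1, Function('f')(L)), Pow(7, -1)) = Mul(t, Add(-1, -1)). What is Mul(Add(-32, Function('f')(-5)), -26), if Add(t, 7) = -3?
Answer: 4472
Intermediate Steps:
t = -10 (t = Add(-7, -3) = -10)
Function('f')(L) = -140 (Function('f')(L) = Mul(-7, Mul(-10, Add(-1, -1))) = Mul(-7, Mul(-10, -2)) = Mul(-7, 20) = -140)
Mul(Add(-32, Function('f')(-5)), -26) = Mul(Add(-32, -140), -26) = Mul(-172, -26) = 4472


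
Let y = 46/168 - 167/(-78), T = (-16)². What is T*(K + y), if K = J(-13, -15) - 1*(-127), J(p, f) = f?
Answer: 2665408/91 ≈ 29290.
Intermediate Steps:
T = 256
y = 879/364 (y = 46*(1/168) - 167*(-1/78) = 23/84 + 167/78 = 879/364 ≈ 2.4148)
K = 112 (K = -15 - 1*(-127) = -15 + 127 = 112)
T*(K + y) = 256*(112 + 879/364) = 256*(41647/364) = 2665408/91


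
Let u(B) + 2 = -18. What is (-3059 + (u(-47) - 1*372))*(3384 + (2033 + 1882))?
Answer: -25188849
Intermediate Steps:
u(B) = -20 (u(B) = -2 - 18 = -20)
(-3059 + (u(-47) - 1*372))*(3384 + (2033 + 1882)) = (-3059 + (-20 - 1*372))*(3384 + (2033 + 1882)) = (-3059 + (-20 - 372))*(3384 + 3915) = (-3059 - 392)*7299 = -3451*7299 = -25188849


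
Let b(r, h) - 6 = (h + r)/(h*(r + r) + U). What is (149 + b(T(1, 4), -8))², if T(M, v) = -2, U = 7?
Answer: 36421225/1521 ≈ 23946.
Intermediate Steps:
b(r, h) = 6 + (h + r)/(7 + 2*h*r) (b(r, h) = 6 + (h + r)/(h*(r + r) + 7) = 6 + (h + r)/(h*(2*r) + 7) = 6 + (h + r)/(2*h*r + 7) = 6 + (h + r)/(7 + 2*h*r))
(149 + b(T(1, 4), -8))² = (149 + (42 - 8 - 2 + 12*(-8)*(-2))/(7 + 2*(-8)*(-2)))² = (149 + (42 - 8 - 2 + 192)/(7 + 32))² = (149 + 224/39)² = (6035/39)² = 36421225/1521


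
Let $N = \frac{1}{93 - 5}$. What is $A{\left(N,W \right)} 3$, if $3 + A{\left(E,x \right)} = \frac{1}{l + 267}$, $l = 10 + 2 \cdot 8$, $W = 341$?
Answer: $- \frac{2634}{293} \approx -8.9898$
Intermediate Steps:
$l = 26$ ($l = 10 + 16 = 26$)
$N = \frac{1}{88} \approx 0.011364$
$A{\left(E,x \right)} = - \frac{878}{293}$ ($A{\left(E,x \right)} = -3 + \frac{1}{26 + 267} = -3 + \frac{1}{293} = - \frac{878}{293}$)
$A{\left(N,W \right)} 3 = \left(- \frac{878}{293}\right) 3 = - \frac{2634}{293}$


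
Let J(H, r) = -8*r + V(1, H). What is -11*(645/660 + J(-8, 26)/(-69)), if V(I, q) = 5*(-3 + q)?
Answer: -14539/276 ≈ -52.678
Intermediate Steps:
V(I, q) = -15 + 5*q
J(H, r) = -15 - 8*r + 5*H (J(H, r) = -8*r + (-15 + 5*H) = -15 - 8*r + 5*H)
-11*(645/660 + J(-8, 26)/(-69)) = -11*(645/660 + (-15 - 8*26 + 5*(-8))/(-69)) = -11*(645*(1/660) + (-15 - 208 - 40)*(-1/69)) = -11*(43/44 - 263*(-1/69)) = -11*(43/44 + 263/69) = -11*14539/3036 = -14539/276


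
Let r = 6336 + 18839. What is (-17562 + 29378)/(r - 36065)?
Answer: -5908/5445 ≈ -1.0850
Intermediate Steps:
r = 25175
(-17562 + 29378)/(r - 36065) = (-17562 + 29378)/(25175 - 36065) = 11816/(-10890) = 11816*(-1/10890) = -5908/5445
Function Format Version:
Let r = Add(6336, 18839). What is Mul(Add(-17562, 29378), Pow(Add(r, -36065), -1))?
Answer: Rational(-5908, 5445) ≈ -1.0850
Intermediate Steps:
r = 25175
Mul(Add(-17562, 29378), Pow(Add(r, -36065), -1)) = Mul(Add(-17562, 29378), Pow(Add(25175, -36065), -1)) = Mul(11816, Pow(-10890, -1)) = Mul(11816, Rational(-1, 10890)) = Rational(-5908, 5445)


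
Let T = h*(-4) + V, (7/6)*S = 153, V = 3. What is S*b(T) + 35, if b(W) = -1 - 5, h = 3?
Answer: -5263/7 ≈ -751.86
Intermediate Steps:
S = 918/7 (S = (6/7)*153 = 918/7 ≈ 131.14)
T = -9 (T = 3*(-4) + 3 = -12 + 3 = -9)
b(W) = -6
S*b(T) + 35 = (918/7)*(-6) + 35 = -5508/7 + 35 = -5263/7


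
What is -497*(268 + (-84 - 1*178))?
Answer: -2982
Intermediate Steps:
-497*(268 + (-84 - 1*178)) = -497*(268 + (-84 - 178)) = -497*(268 - 262) = -497*6 = -2982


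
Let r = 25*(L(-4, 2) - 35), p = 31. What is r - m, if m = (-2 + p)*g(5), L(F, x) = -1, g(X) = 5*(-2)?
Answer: -610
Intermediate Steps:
g(X) = -10
r = -900 (r = 25*(-1 - 35) = 25*(-36) = -900)
m = -290 (m = (-2 + 31)*(-10) = 29*(-10) = -290)
r - m = -900 - 1*(-290) = -900 + 290 = -610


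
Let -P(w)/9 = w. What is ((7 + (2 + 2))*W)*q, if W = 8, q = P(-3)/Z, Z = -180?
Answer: -66/5 ≈ -13.200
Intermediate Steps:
P(w) = -9*w
q = -3/20 (q = -9*(-3)/(-180) = 27*(-1/180) = -3/20 ≈ -0.15000)
((7 + (2 + 2))*W)*q = ((7 + (2 + 2))*8)*(-3/20) = ((7 + 4)*8)*(-3/20) = (11*8)*(-3/20) = 88*(-3/20) = -66/5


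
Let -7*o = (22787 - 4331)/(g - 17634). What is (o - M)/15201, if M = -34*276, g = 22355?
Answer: 103364864/167449149 ≈ 0.61729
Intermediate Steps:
M = -9384
o = -18456/33047 (o = -(22787 - 4331)/(7*(22355 - 17634)) = -18456/(7*4721) = -⅐*18456/4721 = -18456/33047 ≈ -0.55848)
(o - M)/15201 = (-18456/33047 - 1*(-9384))/15201 = (-18456/33047 + 9384)*(1/15201) = (310094592/33047)*(1/15201) = 103364864/167449149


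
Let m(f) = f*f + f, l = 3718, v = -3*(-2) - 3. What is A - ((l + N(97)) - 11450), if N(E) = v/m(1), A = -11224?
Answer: -6987/2 ≈ -3493.5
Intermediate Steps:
v = 3 (v = 6 - 3 = 3)
m(f) = f + f² (m(f) = f² + f = f + f²)
N(E) = 3/2 (N(E) = 3/((1*(1 + 1))) = 3/((1*2)) = 3/2)
A - ((l + N(97)) - 11450) = -11224 - ((3718 + 3/2) - 11450) = -11224 - (7439/2 - 11450) = -11224 - 1*(-15461/2) = -11224 + 15461/2 = -6987/2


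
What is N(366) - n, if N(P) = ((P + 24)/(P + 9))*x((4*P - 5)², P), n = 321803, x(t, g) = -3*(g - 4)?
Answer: -8073311/25 ≈ -3.2293e+5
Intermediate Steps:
x(t, g) = 12 - 3*g (x(t, g) = -3*(-4 + g) = 12 - 3*g)
N(P) = (12 - 3*P)*(24 + P)/(9 + P) (N(P) = ((P + 24)/(P + 9))*(12 - 3*P) = ((24 + P)/(9 + P))*(12 - 3*P) = (12 - 3*P)*(24 + P)/(9 + P))
N(366) - n = -3*(-4 + 366)*(24 + 366)/(9 + 366) - 1*321803 = -3*362*390/375 - 321803 = -3*1/375*362*390 - 321803 = -28236/25 - 321803 = -8073311/25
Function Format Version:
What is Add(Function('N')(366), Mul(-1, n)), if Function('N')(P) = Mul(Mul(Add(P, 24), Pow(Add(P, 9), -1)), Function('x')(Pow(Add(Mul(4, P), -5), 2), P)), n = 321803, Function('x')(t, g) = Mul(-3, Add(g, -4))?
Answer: Rational(-8073311, 25) ≈ -3.2293e+5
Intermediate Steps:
Function('x')(t, g) = Add(12, Mul(-3, g)) (Function('x')(t, g) = Mul(-3, Add(-4, g)) = Add(12, Mul(-3, g)))
Function('N')(P) = Mul(Pow(Add(9, P), -1), Add(12, Mul(-3, P)), Add(24, P)) (Function('N')(P) = Mul(Mul(Add(P, 24), Pow(Add(P, 9), -1)), Add(12, Mul(-3, P))) = Mul(Mul(Add(24, P), Pow(Add(9, P), -1)), Add(12, Mul(-3, P))) = Mul(Mul(Pow(Add(9, P), -1), Add(24, P)), Add(12, Mul(-3, P))) = Mul(Pow(Add(9, P), -1), Add(12, Mul(-3, P)), Add(24, P)))
Add(Function('N')(366), Mul(-1, n)) = Add(Mul(-3, Pow(Add(9, 366), -1), Add(-4, 366), Add(24, 366)), Mul(-1, 321803)) = Add(Mul(-3, Pow(375, -1), 362, 390), -321803) = Add(Mul(-3, Rational(1, 375), 362, 390), -321803) = Add(Rational(-28236, 25), -321803) = Rational(-8073311, 25)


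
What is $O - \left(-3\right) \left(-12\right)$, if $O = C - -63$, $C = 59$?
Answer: $86$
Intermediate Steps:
$O = 122$ ($O = 59 - -63 = 59 + 63 = 122$)
$O - \left(-3\right) \left(-12\right) = 122 - \left(-3\right) \left(-12\right) = 122 - 36 = 86$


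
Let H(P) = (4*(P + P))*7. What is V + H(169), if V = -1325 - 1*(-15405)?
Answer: 23544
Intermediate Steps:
V = 14080 (V = -1325 + 15405 = 14080)
H(P) = 56*P (H(P) = (4*(2*P))*7 = (8*P)*7 = 56*P)
V + H(169) = 14080 + 56*169 = 14080 + 9464 = 23544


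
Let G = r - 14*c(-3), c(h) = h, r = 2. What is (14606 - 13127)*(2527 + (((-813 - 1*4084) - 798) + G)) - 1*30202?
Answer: -4650598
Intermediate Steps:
G = 44 (G = 2 - 14*(-3) = 2 + 42 = 44)
(14606 - 13127)*(2527 + (((-813 - 1*4084) - 798) + G)) - 1*30202 = (14606 - 13127)*(2527 + (((-813 - 1*4084) - 798) + 44)) - 1*30202 = 1479*(2527 + (((-813 - 4084) - 798) + 44)) - 30202 = 1479*(2527 + ((-4897 - 798) + 44)) - 30202 = 1479*(2527 + (-5695 + 44)) - 30202 = 1479*(2527 - 5651) - 30202 = 1479*(-3124) - 30202 = -4620396 - 30202 = -4650598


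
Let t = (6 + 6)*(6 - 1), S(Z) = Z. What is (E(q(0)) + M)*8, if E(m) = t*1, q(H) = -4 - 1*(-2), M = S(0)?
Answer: 480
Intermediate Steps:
M = 0
t = 60 (t = 12*5 = 60)
q(H) = -2 (q(H) = -4 + 2 = -2)
E(m) = 60 (E(m) = 60*1 = 60)
(E(q(0)) + M)*8 = (60 + 0)*8 = 60*8 = 480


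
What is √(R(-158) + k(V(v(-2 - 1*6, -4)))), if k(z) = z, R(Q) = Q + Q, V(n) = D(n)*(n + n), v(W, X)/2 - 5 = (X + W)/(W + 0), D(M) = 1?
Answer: I*√290 ≈ 17.029*I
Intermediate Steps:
v(W, X) = 10 + 2*(W + X)/W (v(W, X) = 10 + 2*((X + W)/(W + 0)) = 10 + 2*((W + X)/W) = 10 + 2*(W + X)/W)
V(n) = 2*n (V(n) = 1*(n + n) = 1*(2*n) = 2*n)
R(Q) = 2*Q
√(R(-158) + k(V(v(-2 - 1*6, -4)))) = √(2*(-158) + 2*(12 + 2*(-4)/(-2 - 1*6))) = √(-316 + 2*(12 + 2*(-4)/(-2 - 6))) = √(-316 + 2*(12 + 2*(-4)/(-8))) = √(-316 + 2*(12 + 2*(-4)*(-⅛))) = √(-316 + 2*(12 + 1)) = √(-316 + 2*13) = √(-316 + 26) = √(-290) = I*√290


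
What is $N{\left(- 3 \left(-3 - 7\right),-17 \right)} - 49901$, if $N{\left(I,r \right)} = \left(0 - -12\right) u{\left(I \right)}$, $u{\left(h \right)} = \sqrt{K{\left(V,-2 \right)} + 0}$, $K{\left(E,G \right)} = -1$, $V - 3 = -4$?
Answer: $-49901 + 12 i \approx -49901.0 + 12.0 i$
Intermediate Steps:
$V = -1$ ($V = 3 - 4 = -1$)
$u{\left(h \right)} = i$ ($u{\left(h \right)} = \sqrt{-1 + 0} = \sqrt{-1} = i$)
$N{\left(I,r \right)} = 12 i$ ($N{\left(I,r \right)} = \left(0 - -12\right) i = \left(0 + 12\right) i = 12 i$)
$N{\left(- 3 \left(-3 - 7\right),-17 \right)} - 49901 = 12 i - 49901 = -49901 + 12 i$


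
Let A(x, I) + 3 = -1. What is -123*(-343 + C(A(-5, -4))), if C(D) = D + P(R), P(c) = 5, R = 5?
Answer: 42066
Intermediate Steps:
A(x, I) = -4 (A(x, I) = -3 - 1 = -4)
C(D) = 5 + D (C(D) = D + 5 = 5 + D)
-123*(-343 + C(A(-5, -4))) = -123*(-343 + (5 - 4)) = -123*(-343 + 1) = -123*(-342) = 42066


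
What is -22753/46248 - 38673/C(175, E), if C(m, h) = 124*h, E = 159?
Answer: -186428921/75985464 ≈ -2.4535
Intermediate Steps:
-22753/46248 - 38673/C(175, E) = -22753/46248 - 38673/(124*159) = -22753*1/46248 - 38673/19716 = -22753/46248 - 38673*1/19716 = -22753/46248 - 12891/6572 = -186428921/75985464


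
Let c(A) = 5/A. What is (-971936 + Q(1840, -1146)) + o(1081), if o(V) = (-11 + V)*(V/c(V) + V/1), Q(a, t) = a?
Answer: 250258628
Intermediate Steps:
o(V) = (-11 + V)*(V + V**2/5) (o(V) = (-11 + V)*(V/((5/V)) + V/1) = (-11 + V)*(V*(V/5) + V*1) = (-11 + V)*(V**2/5 + V) = (-11 + V)*(V + V**2/5))
(-971936 + Q(1840, -1146)) + o(1081) = (-971936 + 1840) + (1/5)*1081*(-55 + 1081**2 - 6*1081) = -970096 + (1/5)*1081*(-55 + 1168561 - 6486) = -970096 + (1/5)*1081*1162020 = -970096 + 251228724 = 250258628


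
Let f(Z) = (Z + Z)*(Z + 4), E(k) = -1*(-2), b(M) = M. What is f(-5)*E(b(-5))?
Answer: 20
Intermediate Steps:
E(k) = 2
f(Z) = 2*Z*(4 + Z) (f(Z) = (2*Z)*(4 + Z) = 2*Z*(4 + Z))
f(-5)*E(b(-5)) = (2*(-5)*(4 - 5))*2 = (2*(-5)*(-1))*2 = 10*2 = 20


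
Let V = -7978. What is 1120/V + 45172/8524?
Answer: 43854417/8500559 ≈ 5.1590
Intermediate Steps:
1120/V + 45172/8524 = 1120/(-7978) + 45172/8524 = 1120*(-1/7978) + 45172*(1/8524) = -560/3989 + 11293/2131 = 43854417/8500559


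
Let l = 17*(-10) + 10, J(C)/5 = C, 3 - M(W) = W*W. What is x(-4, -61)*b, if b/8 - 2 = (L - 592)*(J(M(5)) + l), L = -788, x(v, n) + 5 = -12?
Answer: -50673872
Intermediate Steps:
x(v, n) = -17 (x(v, n) = -5 - 12 = -17)
M(W) = 3 - W**2 (M(W) = 3 - W*W = 3 - W**2)
J(C) = 5*C
l = -160 (l = -170 + 10 = -160)
b = 2980816 (b = 16 + 8*((-788 - 592)*(5*(3 - 1*5**2) - 160)) = 16 + 8*(-1380*(5*(3 - 1*25) - 160)) = 16 + 8*(-1380*(5*(3 - 25) - 160)) = 16 + 8*(-1380*(5*(-22) - 160)) = 16 + 8*(-1380*(-110 - 160)) = 16 + 8*(-1380*(-270)) = 16 + 8*372600 = 16 + 2980800 = 2980816)
x(-4, -61)*b = -17*2980816 = -50673872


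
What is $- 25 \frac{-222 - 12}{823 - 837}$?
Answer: $- \frac{2925}{7} \approx -417.86$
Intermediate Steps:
$- 25 \frac{-222 - 12}{823 - 837} = - 25 \left(- \frac{234}{-14}\right) = - 25 \left(\left(-234\right) \left(- \frac{1}{14}\right)\right) = \left(-25\right) \frac{117}{7} = - \frac{2925}{7}$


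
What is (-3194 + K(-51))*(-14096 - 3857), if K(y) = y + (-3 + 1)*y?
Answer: 56426279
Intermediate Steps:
K(y) = -y (K(y) = y - 2*y = -y)
(-3194 + K(-51))*(-14096 - 3857) = (-3194 - 1*(-51))*(-14096 - 3857) = (-3194 + 51)*(-17953) = -3143*(-17953) = 56426279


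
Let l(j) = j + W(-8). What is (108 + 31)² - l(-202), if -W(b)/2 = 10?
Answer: 19543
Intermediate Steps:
W(b) = -20 (W(b) = -2*10 = -20)
l(j) = -20 + j (l(j) = j - 20 = -20 + j)
(108 + 31)² - l(-202) = (108 + 31)² - (-20 - 202) = 139² - 1*(-222) = 19321 + 222 = 19543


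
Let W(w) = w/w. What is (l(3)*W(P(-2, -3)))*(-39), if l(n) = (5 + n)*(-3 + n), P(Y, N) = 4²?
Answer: 0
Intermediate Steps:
P(Y, N) = 16
W(w) = 1
l(n) = (-3 + n)*(5 + n)
(l(3)*W(P(-2, -3)))*(-39) = ((-15 + 3² + 2*3)*1)*(-39) = ((-15 + 9 + 6)*1)*(-39) = (0*1)*(-39) = 0*(-39) = 0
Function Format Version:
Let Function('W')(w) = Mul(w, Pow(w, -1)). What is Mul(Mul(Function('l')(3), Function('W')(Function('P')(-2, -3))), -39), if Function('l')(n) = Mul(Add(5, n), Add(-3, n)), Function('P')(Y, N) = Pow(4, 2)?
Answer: 0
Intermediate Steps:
Function('P')(Y, N) = 16
Function('W')(w) = 1
Function('l')(n) = Mul(Add(-3, n), Add(5, n))
Mul(Mul(Function('l')(3), Function('W')(Function('P')(-2, -3))), -39) = Mul(Mul(Add(-15, Pow(3, 2), Mul(2, 3)), 1), -39) = Mul(Mul(Add(-15, 9, 6), 1), -39) = Mul(Mul(0, 1), -39) = Mul(0, -39) = 0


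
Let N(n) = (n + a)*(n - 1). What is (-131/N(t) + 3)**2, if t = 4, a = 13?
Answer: 484/2601 ≈ 0.18608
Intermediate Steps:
N(n) = (-1 + n)*(13 + n) (N(n) = (n + 13)*(n - 1) = (13 + n)*(-1 + n) = (-1 + n)*(13 + n))
(-131/N(t) + 3)**2 = (-131/(-13 + 4**2 + 12*4) + 3)**2 = (-131/(-13 + 16 + 48) + 3)**2 = (-131/51 + 3)**2 = (22/51)**2 = 484/2601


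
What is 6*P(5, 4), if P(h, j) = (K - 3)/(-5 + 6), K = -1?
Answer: -24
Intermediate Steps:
P(h, j) = -4 (P(h, j) = (-1 - 3)/(-5 + 6) = -4/1 = -4*1 = -4)
6*P(5, 4) = 6*(-4) = -24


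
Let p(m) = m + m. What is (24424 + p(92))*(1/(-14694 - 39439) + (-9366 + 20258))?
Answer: 14509286154080/54133 ≈ 2.6803e+8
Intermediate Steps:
p(m) = 2*m
(24424 + p(92))*(1/(-14694 - 39439) + (-9366 + 20258)) = (24424 + 2*92)*(1/(-14694 - 39439) + (-9366 + 20258)) = (24424 + 184)*(1/(-54133) + 10892) = 24608*(-1/54133 + 10892) = 24608*(589616635/54133) = 14509286154080/54133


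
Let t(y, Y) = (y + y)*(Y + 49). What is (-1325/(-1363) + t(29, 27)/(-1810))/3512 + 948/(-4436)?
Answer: -1028710473203/4804304090120 ≈ -0.21412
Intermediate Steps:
t(y, Y) = 2*y*(49 + Y) (t(y, Y) = (2*y)*(49 + Y) = 2*y*(49 + Y))
(-1325/(-1363) + t(29, 27)/(-1810))/3512 + 948/(-4436) = (-1325/(-1363) + (2*29*(49 + 27))/(-1810))/3512 + 948/(-4436) = (-1325*(-1/1363) + (2*29*76)*(-1/1810))*(1/3512) + 948*(-1/4436) = (1325/1363 + 4408*(-1/1810))*(1/3512) - 237/1109 = (1325/1363 - 2204/905)*(1/3512) - 237/1109 = -1804927/1233515*1/3512 - 237/1109 = -1804927/4332104680 - 237/1109 = -1028710473203/4804304090120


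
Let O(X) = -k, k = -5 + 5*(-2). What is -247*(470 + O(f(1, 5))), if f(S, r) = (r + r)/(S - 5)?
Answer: -119795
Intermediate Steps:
f(S, r) = 2*r/(-5 + S) (f(S, r) = (2*r)/(-5 + S) = 2*r/(-5 + S))
k = -15 (k = -5 - 10 = -15)
O(X) = 15 (O(X) = -1*(-15) = 15)
-247*(470 + O(f(1, 5))) = -247*(470 + 15) = -247*485 = -119795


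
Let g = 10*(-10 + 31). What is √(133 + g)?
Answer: 7*√7 ≈ 18.520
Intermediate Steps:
g = 210 (g = 10*21 = 210)
√(133 + g) = √(133 + 210) = √343 = 7*√7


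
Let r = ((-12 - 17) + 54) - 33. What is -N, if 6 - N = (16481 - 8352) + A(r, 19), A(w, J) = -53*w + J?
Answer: 8566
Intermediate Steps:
r = -8 (r = (-29 + 54) - 33 = 25 - 33 = -8)
A(w, J) = J - 53*w
N = -8566 (N = 6 - ((16481 - 8352) + (19 - 53*(-8))) = 6 - (8129 + (19 + 424)) = 6 - (8129 + 443) = 6 - 1*8572 = 6 - 8572 = -8566)
-N = -1*(-8566) = 8566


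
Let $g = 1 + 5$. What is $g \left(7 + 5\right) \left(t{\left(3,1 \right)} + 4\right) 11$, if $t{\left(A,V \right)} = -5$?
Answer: $-792$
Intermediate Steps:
$g = 6$
$g \left(7 + 5\right) \left(t{\left(3,1 \right)} + 4\right) 11 = 6 \left(7 + 5\right) \left(-5 + 4\right) 11 = 6 \cdot 12 \left(-1\right) 11 = 6 \left(-12\right) 11 = \left(-72\right) 11 = -792$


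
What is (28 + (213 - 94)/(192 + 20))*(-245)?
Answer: -1483475/212 ≈ -6997.5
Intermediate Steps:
(28 + (213 - 94)/(192 + 20))*(-245) = (28 + 119/212)*(-245) = (6055/212)*(-245) = -1483475/212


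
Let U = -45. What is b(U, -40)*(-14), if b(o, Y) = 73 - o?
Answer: -1652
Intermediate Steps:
b(U, -40)*(-14) = (73 - 1*(-45))*(-14) = (73 + 45)*(-14) = 118*(-14) = -1652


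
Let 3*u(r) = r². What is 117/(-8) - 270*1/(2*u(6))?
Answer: -207/8 ≈ -25.875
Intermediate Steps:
u(r) = r²/3
117/(-8) - 270*1/(2*u(6)) = 117/(-8) - 270/((((⅓)*6²)*(-2))*(-1)) = 117*(-⅛) - 270/((((⅓)*36)*(-2))*(-1)) = -117/8 - 270/((12*(-2))*(-1)) = -117/8 - 270/((-24*(-1))) = -117/8 - 270/24 = -117/8 - 270*1/24 = -117/8 - 45/4 = -207/8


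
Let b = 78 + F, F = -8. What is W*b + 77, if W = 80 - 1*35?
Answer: 3227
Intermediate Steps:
b = 70 (b = 78 - 8 = 70)
W = 45 (W = 80 - 35 = 45)
W*b + 77 = 45*70 + 77 = 3150 + 77 = 3227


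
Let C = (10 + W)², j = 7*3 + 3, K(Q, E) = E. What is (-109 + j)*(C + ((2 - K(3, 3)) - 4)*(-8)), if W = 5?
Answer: -22525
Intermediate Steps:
j = 24 (j = 21 + 3 = 24)
C = 225 (C = (10 + 5)² = 15² = 225)
(-109 + j)*(C + ((2 - K(3, 3)) - 4)*(-8)) = (-109 + 24)*(225 + ((2 - 1*3) - 4)*(-8)) = -85*(225 + ((2 - 3) - 4)*(-8)) = -85*(225 + (-1 - 4)*(-8)) = -85*(225 - 5*(-8)) = -85*(225 + 40) = -85*265 = -22525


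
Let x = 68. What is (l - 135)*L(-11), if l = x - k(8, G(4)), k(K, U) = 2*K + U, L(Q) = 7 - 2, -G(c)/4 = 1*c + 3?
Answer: -275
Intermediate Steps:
G(c) = -12 - 4*c (G(c) = -4*(1*c + 3) = -4*(c + 3) = -4*(3 + c) = -12 - 4*c)
L(Q) = 5
k(K, U) = U + 2*K
l = 80 (l = 68 - ((-12 - 4*4) + 2*8) = 68 - ((-12 - 16) + 16) = 68 - (-28 + 16) = 68 - 1*(-12) = 68 + 12 = 80)
(l - 135)*L(-11) = (80 - 135)*5 = -55*5 = -275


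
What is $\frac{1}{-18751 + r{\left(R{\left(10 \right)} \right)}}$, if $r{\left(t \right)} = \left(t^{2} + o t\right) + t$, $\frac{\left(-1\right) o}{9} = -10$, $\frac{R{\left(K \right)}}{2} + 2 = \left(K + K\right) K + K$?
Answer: $\frac{1}{192161} \approx 5.204 \cdot 10^{-6}$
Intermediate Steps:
$R{\left(K \right)} = -4 + 2 K + 4 K^{2}$ ($R{\left(K \right)} = -4 + 2 \left(\left(K + K\right) K + K\right) = -4 + 2 \left(2 K K + K\right) = -4 + 2 \left(2 K^{2} + K\right) = -4 + 2 \left(K + 2 K^{2}\right) = -4 + \left(2 K + 4 K^{2}\right) = -4 + 2 K + 4 K^{2}$)
$o = 90$ ($o = \left(-9\right) \left(-10\right) = 90$)
$r{\left(t \right)} = t^{2} + 91 t$ ($r{\left(t \right)} = \left(t^{2} + 90 t\right) + t = t^{2} + 91 t$)
$\frac{1}{-18751 + r{\left(R{\left(10 \right)} \right)}} = \frac{1}{-18751 + \left(-4 + 2 \cdot 10 + 4 \cdot 10^{2}\right) \left(91 + \left(-4 + 2 \cdot 10 + 4 \cdot 10^{2}\right)\right)} = \frac{1}{-18751 + \left(-4 + 20 + 4 \cdot 100\right) \left(91 + \left(-4 + 20 + 4 \cdot 100\right)\right)} = \frac{1}{-18751 + \left(-4 + 20 + 400\right) \left(91 + \left(-4 + 20 + 400\right)\right)} = \frac{1}{-18751 + 416 \left(91 + 416\right)} = \frac{1}{-18751 + 416 \cdot 507} = \frac{1}{-18751 + 210912} = \frac{1}{192161}$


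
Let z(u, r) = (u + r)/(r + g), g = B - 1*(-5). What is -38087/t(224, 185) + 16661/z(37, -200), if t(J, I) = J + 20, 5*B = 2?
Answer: 3924480427/198860 ≈ 19735.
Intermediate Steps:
B = 2/5 (B = (1/5)*2 = 2/5 ≈ 0.40000)
g = 27/5 (g = 2/5 - 1*(-5) = 2/5 + 5 = 27/5 ≈ 5.4000)
z(u, r) = (r + u)/(27/5 + r) (z(u, r) = (u + r)/(r + 27/5) = (r + u)/(27/5 + r))
t(J, I) = 20 + J
-38087/t(224, 185) + 16661/z(37, -200) = -38087/(20 + 224) + 16661/((5*(-200 + 37)/(27 + 5*(-200)))) = -38087/244 + 16661/((5*(-163)/(27 - 1000))) = -38087*1/244 + 16661/((5*(-163)/(-973))) = -38087/244 + 16661/((5*(-1/973)*(-163))) = -38087/244 + 16661/(815/973) = -38087/244 + 16661*(973/815) = -38087/244 + 16211153/815 = 3924480427/198860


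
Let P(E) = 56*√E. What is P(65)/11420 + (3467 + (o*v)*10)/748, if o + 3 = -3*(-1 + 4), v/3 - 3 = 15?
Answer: -3013/748 + 14*√65/2855 ≈ -3.9885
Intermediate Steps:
v = 54 (v = 9 + 3*15 = 9 + 45 = 54)
o = -12 (o = -3 - 3*(-1 + 4) = -3 - 3*3 = -3 - 9 = -12)
P(65)/11420 + (3467 + (o*v)*10)/748 = (56*√65)/11420 + (3467 - 12*54*10)/748 = (56*√65)*(1/11420) + (3467 - 648*10)*(1/748) = 14*√65/2855 + (3467 - 6480)*(1/748) = 14*√65/2855 - 3013*1/748 = 14*√65/2855 - 3013/748 = -3013/748 + 14*√65/2855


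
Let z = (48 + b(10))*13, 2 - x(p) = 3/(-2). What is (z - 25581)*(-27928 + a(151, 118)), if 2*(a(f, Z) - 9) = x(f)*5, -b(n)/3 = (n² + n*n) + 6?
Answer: 3683148231/4 ≈ 9.2079e+8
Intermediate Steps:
x(p) = 7/2 (x(p) = 2 - 3/(-2) = 2 - 3*(-1)/2 = 2 - 1*(-3/2) = 2 + 3/2 = 7/2)
b(n) = -18 - 6*n² (b(n) = -3*((n² + n*n) + 6) = -3*((n² + n²) + 6) = -3*(2*n² + 6) = -3*(6 + 2*n²) = -18 - 6*n²)
a(f, Z) = 71/4 (a(f, Z) = 9 + ((7/2)*5)/2 = 9 + (½)*(35/2) = 9 + 35/4 = 71/4)
z = -7410 (z = (48 + (-18 - 6*10²))*13 = (48 + (-18 - 6*100))*13 = (48 + (-18 - 600))*13 = (48 - 618)*13 = -570*13 = -7410)
(z - 25581)*(-27928 + a(151, 118)) = (-7410 - 25581)*(-27928 + 71/4) = -32991*(-111641/4) = 3683148231/4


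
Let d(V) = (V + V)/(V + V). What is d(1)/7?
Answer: 1/7 ≈ 0.14286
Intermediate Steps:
d(V) = 1 (d(V) = (2*V)/((2*V)) = (2*V)*(1/(2*V)) = 1)
d(1)/7 = 1/7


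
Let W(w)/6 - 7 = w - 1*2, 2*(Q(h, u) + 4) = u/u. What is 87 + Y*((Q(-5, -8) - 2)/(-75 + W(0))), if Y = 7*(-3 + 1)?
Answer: 3838/45 ≈ 85.289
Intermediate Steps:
Q(h, u) = -7/2 (Q(h, u) = -4 + (u/u)/2 = -4 + (½)*1 = -4 + ½ = -7/2)
W(w) = 30 + 6*w (W(w) = 42 + 6*(w - 1*2) = 42 + 6*(w - 2) = 42 + 6*(-2 + w) = 42 + (-12 + 6*w) = 30 + 6*w)
Y = -14 (Y = 7*(-2) = -14)
87 + Y*((Q(-5, -8) - 2)/(-75 + W(0))) = 87 - 14*(-7/2 - 2)/(-75 + (30 + 6*0)) = 87 - (-77)/(-75 + (30 + 0)) = 87 - (-77)/(-75 + 30) = 87 - (-77)/(-45) = 87 - (-77)*(-1)/45 = 87 - 14*11/90 = 87 - 77/45 = 3838/45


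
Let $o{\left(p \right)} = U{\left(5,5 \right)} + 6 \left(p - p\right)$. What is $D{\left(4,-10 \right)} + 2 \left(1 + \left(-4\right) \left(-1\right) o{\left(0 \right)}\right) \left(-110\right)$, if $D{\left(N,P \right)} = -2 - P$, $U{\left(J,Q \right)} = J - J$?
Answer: $-212$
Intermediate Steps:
$U{\left(J,Q \right)} = 0$
$o{\left(p \right)} = 0$ ($o{\left(p \right)} = 0 + 6 \left(p - p\right) = 0 + 6 \cdot 0 = 0 + 0 = 0$)
$D{\left(4,-10 \right)} + 2 \left(1 + \left(-4\right) \left(-1\right) o{\left(0 \right)}\right) \left(-110\right) = \left(-2 - -10\right) + 2 \left(1 + \left(-4\right) \left(-1\right) 0\right) \left(-110\right) = \left(-2 + 10\right) + 2 \left(1 + 4 \cdot 0\right) \left(-110\right) = 8 + 2 \left(1 + 0\right) \left(-110\right) = 8 + 2 \cdot 1 \left(-110\right) = 8 + 2 \left(-110\right) = 8 - 220 = -212$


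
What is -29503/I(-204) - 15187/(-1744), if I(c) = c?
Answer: 13637845/88944 ≈ 153.33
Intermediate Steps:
-29503/I(-204) - 15187/(-1744) = -29503/(-204) - 15187/(-1744) = -29503*(-1/204) - 15187*(-1/1744) = 29503/204 + 15187/1744 = 13637845/88944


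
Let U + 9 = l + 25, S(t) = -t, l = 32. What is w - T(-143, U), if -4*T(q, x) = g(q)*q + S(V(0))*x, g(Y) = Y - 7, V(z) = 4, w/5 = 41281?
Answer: 423439/2 ≈ 2.1172e+5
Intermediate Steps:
w = 206405 (w = 5*41281 = 206405)
U = 48 (U = -9 + (32 + 25) = -9 + 57 = 48)
g(Y) = -7 + Y
T(q, x) = x - q*(-7 + q)/4 (T(q, x) = -((-7 + q)*q + (-1*4)*x)/4 = -(q*(-7 + q) - 4*x)/4 = -(-4*x + q*(-7 + q))/4 = x - q*(-7 + q)/4)
w - T(-143, U) = 206405 - (48 - ¼*(-143)*(-7 - 143)) = 206405 - (48 - ¼*(-143)*(-150)) = 206405 - (48 - 10725/2) = 206405 - 1*(-10629/2) = 206405 + 10629/2 = 423439/2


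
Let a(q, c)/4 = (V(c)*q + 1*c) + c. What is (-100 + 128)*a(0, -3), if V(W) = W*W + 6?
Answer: -672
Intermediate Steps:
V(W) = 6 + W**2 (V(W) = W**2 + 6 = 6 + W**2)
a(q, c) = 8*c + 4*q*(6 + c**2) (a(q, c) = 4*(((6 + c**2)*q + 1*c) + c) = 4*((q*(6 + c**2) + c) + c) = 4*((c + q*(6 + c**2)) + c) = 4*(2*c + q*(6 + c**2)) = 8*c + 4*q*(6 + c**2))
(-100 + 128)*a(0, -3) = (-100 + 128)*(8*(-3) + 4*0*(6 + (-3)**2)) = 28*(-24 + 4*0*(6 + 9)) = 28*(-24 + 4*0*15) = 28*(-24 + 0) = 28*(-24) = -672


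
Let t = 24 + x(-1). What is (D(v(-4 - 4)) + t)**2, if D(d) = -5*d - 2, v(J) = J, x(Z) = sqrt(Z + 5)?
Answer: 4096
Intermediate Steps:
x(Z) = sqrt(5 + Z)
D(d) = -2 - 5*d
t = 26 (t = 24 + sqrt(5 - 1) = 24 + sqrt(4) = 24 + 2 = 26)
(D(v(-4 - 4)) + t)**2 = ((-2 - 5*(-4 - 4)) + 26)**2 = ((-2 - 5*(-8)) + 26)**2 = ((-2 + 40) + 26)**2 = (38 + 26)**2 = 64**2 = 4096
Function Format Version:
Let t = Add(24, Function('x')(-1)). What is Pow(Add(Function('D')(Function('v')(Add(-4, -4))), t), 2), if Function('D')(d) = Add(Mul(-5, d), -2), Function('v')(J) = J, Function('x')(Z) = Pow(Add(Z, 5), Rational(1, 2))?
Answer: 4096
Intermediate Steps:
Function('x')(Z) = Pow(Add(5, Z), Rational(1, 2))
Function('D')(d) = Add(-2, Mul(-5, d))
t = 26 (t = Add(24, Pow(Add(5, -1), Rational(1, 2))) = Add(24, Pow(4, Rational(1, 2))) = Add(24, 2) = 26)
Pow(Add(Function('D')(Function('v')(Add(-4, -4))), t), 2) = Pow(Add(Add(-2, Mul(-5, Add(-4, -4))), 26), 2) = Pow(Add(Add(-2, Mul(-5, -8)), 26), 2) = Pow(Add(Add(-2, 40), 26), 2) = Pow(Add(38, 26), 2) = Pow(64, 2) = 4096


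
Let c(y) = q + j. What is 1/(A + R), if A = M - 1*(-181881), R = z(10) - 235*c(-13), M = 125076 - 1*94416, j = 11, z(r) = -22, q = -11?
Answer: 1/212519 ≈ 4.7055e-6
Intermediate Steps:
M = 30660 (M = 125076 - 94416 = 30660)
c(y) = 0 (c(y) = -11 + 11 = 0)
R = -22 (R = -22 - 235*0 = -22 + 0 = -22)
A = 212541 (A = 30660 - 1*(-181881) = 30660 + 181881 = 212541)
1/(A + R) = 1/(212541 - 22) = 1/212519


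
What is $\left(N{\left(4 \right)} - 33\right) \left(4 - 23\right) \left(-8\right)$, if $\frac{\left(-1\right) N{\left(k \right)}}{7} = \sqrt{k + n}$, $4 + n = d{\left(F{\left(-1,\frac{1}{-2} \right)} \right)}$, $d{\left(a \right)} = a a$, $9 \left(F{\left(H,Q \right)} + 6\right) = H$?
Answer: $- \frac{103664}{9} \approx -11518.0$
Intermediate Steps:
$F{\left(H,Q \right)} = -6 + \frac{H}{9}$
$d{\left(a \right)} = a^{2}$
$n = \frac{2701}{81}$ ($n = -4 + \left(-6 + \frac{1}{9} \left(-1\right)\right)^{2} = -4 + \left(-6 - \frac{1}{9}\right)^{2} = -4 + \left(- \frac{55}{9}\right)^{2} = -4 + \frac{3025}{81} = \frac{2701}{81} \approx 33.346$)
$N{\left(k \right)} = - 7 \sqrt{\frac{2701}{81} + k}$ ($N{\left(k \right)} = - 7 \sqrt{k + \frac{2701}{81}} = - 7 \sqrt{\frac{2701}{81} + k}$)
$\left(N{\left(4 \right)} - 33\right) \left(4 - 23\right) \left(-8\right) = \left(- \frac{7 \sqrt{2701 + 81 \cdot 4}}{9} - 33\right) \left(4 - 23\right) \left(-8\right) = \left(- \frac{7 \sqrt{2701 + 324}}{9} - 33\right) \left(-19\right) \left(-8\right) = \left(- \frac{7 \sqrt{3025}}{9} - 33\right) \left(-19\right) \left(-8\right) = \left(\left(- \frac{7}{9}\right) 55 - 33\right) \left(-19\right) \left(-8\right) = \left(- \frac{385}{9} - 33\right) \left(-19\right) \left(-8\right) = \left(- \frac{682}{9}\right) \left(-19\right) \left(-8\right) = \frac{12958}{9} \left(-8\right) = - \frac{103664}{9}$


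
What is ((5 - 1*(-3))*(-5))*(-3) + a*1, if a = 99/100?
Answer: 12099/100 ≈ 120.99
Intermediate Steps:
a = 99/100 (a = 99*(1/100) = 99/100 ≈ 0.99000)
((5 - 1*(-3))*(-5))*(-3) + a*1 = ((5 - 1*(-3))*(-5))*(-3) + (99/100)*1 = ((5 + 3)*(-5))*(-3) + 99/100 = (8*(-5))*(-3) + 99/100 = -40*(-3) + 99/100 = 120 + 99/100 = 12099/100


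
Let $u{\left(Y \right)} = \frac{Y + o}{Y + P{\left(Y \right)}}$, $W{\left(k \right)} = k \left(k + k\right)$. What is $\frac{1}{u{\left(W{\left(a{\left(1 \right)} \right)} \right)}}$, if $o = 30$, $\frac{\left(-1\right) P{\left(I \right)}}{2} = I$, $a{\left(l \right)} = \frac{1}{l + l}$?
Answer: $- \frac{1}{61} \approx -0.016393$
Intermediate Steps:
$a{\left(l \right)} = \frac{1}{2 l}$
$P{\left(I \right)} = - 2 I$
$W{\left(k \right)} = 2 k^{2}$ ($W{\left(k \right)} = k 2 k = 2 k^{2}$)
$u{\left(Y \right)} = - \frac{30 + Y}{Y}$ ($u{\left(Y \right)} = \frac{Y + 30}{Y - 2 Y} = \frac{30 + Y}{\left(-1\right) Y} = \left(30 + Y\right) \left(- \frac{1}{Y}\right) = - \frac{30 + Y}{Y}$)
$\frac{1}{u{\left(W{\left(a{\left(1 \right)} \right)} \right)}} = \frac{1}{\frac{1}{2 \left(\frac{1}{2 \cdot 1}\right)^{2}} \left(-30 - 2 \left(\frac{1}{2 \cdot 1}\right)^{2}\right)} = \frac{1}{\frac{1}{2 \left(\frac{1}{2} \cdot 1\right)^{2}} \left(-30 - 2 \left(\frac{1}{2} \cdot 1\right)^{2}\right)} = \frac{1}{\frac{1}{2 \left(\frac{1}{2}\right)^{2}} \left(-30 - \frac{2}{4}\right)} = \frac{1}{\frac{1}{2 \cdot \frac{1}{4}} \left(-30 - 2 \cdot \frac{1}{4}\right)} = \frac{1}{\frac{1}{\frac{1}{2}} \left(-30 - \frac{1}{2}\right)} = \frac{1}{2 \left(-30 - \frac{1}{2}\right)} = \frac{1}{2 \left(- \frac{61}{2}\right)} = \frac{1}{-61} = - \frac{1}{61}$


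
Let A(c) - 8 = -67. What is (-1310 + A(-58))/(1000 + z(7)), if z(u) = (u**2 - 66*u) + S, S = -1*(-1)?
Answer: -1369/588 ≈ -2.3282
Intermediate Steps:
S = 1
A(c) = -59 (A(c) = 8 - 67 = -59)
z(u) = 1 + u**2 - 66*u (z(u) = (u**2 - 66*u) + 1 = 1 + u**2 - 66*u)
(-1310 + A(-58))/(1000 + z(7)) = (-1310 - 59)/(1000 + (1 + 7**2 - 66*7)) = -1369/(1000 + (1 + 49 - 462)) = -1369/(1000 - 412) = -1369/588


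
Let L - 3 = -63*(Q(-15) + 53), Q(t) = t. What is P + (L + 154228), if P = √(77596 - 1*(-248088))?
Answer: 151837 + 2*√81421 ≈ 1.5241e+5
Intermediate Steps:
L = -2391 (L = 3 - 63*(-15 + 53) = 3 - 63*38 = 3 - 2394 = -2391)
P = 2*√81421 (P = √(77596 + 248088) = √325684 = 2*√81421 ≈ 570.69)
P + (L + 154228) = 2*√81421 + (-2391 + 154228) = 2*√81421 + 151837 = 151837 + 2*√81421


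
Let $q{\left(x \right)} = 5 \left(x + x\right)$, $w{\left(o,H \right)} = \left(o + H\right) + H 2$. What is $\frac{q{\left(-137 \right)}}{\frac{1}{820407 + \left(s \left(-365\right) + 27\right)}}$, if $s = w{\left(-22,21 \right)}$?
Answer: $-1103492530$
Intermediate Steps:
$w{\left(o,H \right)} = o + 3 H$ ($w{\left(o,H \right)} = \left(H + o\right) + 2 H = o + 3 H$)
$s = 41$ ($s = -22 + 3 \cdot 21 = -22 + 63 = 41$)
$q{\left(x \right)} = 10 x$ ($q{\left(x \right)} = 5 \cdot 2 x = 10 x$)
$\frac{q{\left(-137 \right)}}{\frac{1}{820407 + \left(s \left(-365\right) + 27\right)}} = \frac{10 \left(-137\right)}{\frac{1}{820407 + \left(41 \left(-365\right) + 27\right)}} = - \frac{1370}{\frac{1}{820407 + \left(-14965 + 27\right)}} = - \frac{1370}{\frac{1}{820407 - 14938}} = - \frac{1370}{\frac{1}{805469}} = - 1370 \frac{1}{\frac{1}{805469}} = \left(-1370\right) 805469 = -1103492530$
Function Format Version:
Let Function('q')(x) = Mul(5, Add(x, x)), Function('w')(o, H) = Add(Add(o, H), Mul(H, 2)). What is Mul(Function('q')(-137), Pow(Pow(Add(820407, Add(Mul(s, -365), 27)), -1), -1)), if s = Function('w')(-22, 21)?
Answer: -1103492530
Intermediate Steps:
Function('w')(o, H) = Add(o, Mul(3, H)) (Function('w')(o, H) = Add(Add(H, o), Mul(2, H)) = Add(o, Mul(3, H)))
s = 41 (s = Add(-22, Mul(3, 21)) = Add(-22, 63) = 41)
Function('q')(x) = Mul(10, x) (Function('q')(x) = Mul(5, Mul(2, x)) = Mul(10, x))
Mul(Function('q')(-137), Pow(Pow(Add(820407, Add(Mul(s, -365), 27)), -1), -1)) = Mul(Mul(10, -137), Pow(Pow(Add(820407, Add(Mul(41, -365), 27)), -1), -1)) = Mul(-1370, Pow(Pow(Add(820407, Add(-14965, 27)), -1), -1)) = Mul(-1370, Pow(Pow(Add(820407, -14938), -1), -1)) = Mul(-1370, Pow(Pow(805469, -1), -1)) = Mul(-1370, Pow(Rational(1, 805469), -1)) = Mul(-1370, 805469) = -1103492530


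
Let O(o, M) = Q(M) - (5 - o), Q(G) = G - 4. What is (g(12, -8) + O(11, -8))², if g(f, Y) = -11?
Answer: 289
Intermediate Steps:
Q(G) = -4 + G
O(o, M) = -9 + M + o (O(o, M) = (-4 + M) - (5 - o) = (-4 + M) + (-5 + o) = -9 + M + o)
(g(12, -8) + O(11, -8))² = (-11 + (-9 - 8 + 11))² = (-11 - 6)² = (-17)² = 289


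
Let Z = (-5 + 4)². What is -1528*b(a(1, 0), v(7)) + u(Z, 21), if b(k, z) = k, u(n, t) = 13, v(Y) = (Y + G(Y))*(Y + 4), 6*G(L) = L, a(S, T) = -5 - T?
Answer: 7653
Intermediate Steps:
G(L) = L/6
Z = 1 (Z = (-1)² = 1)
v(Y) = 7*Y*(4 + Y)/6 (v(Y) = (Y + Y/6)*(Y + 4) = (7*Y/6)*(4 + Y) = 7*Y*(4 + Y)/6)
-1528*b(a(1, 0), v(7)) + u(Z, 21) = -1528*(-5 - 1*0) + 13 = -1528*(-5 + 0) + 13 = -1528*(-5) + 13 = 7640 + 13 = 7653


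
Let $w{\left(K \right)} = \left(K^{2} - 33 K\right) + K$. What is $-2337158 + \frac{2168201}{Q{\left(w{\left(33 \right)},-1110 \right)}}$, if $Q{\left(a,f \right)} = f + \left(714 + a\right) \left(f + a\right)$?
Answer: $- \frac{1882884430583}{805629} \approx -2.3372 \cdot 10^{6}$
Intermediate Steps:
$w{\left(K \right)} = K^{2} - 32 K$
$Q{\left(a,f \right)} = f + \left(714 + a\right) \left(a + f\right)$
$-2337158 + \frac{2168201}{Q{\left(w{\left(33 \right)},-1110 \right)}} = -2337158 + \frac{2168201}{\left(33 \left(-32 + 33\right)\right)^{2} + 714 \cdot 33 \left(-32 + 33\right) + 715 \left(-1110\right) + 33 \left(-32 + 33\right) \left(-1110\right)} = -2337158 + \frac{2168201}{\left(33 \cdot 1\right)^{2} + 714 \cdot 33 \cdot 1 - 793650 + 33 \cdot 1 \left(-1110\right)} = -2337158 + \frac{2168201}{33^{2} + 714 \cdot 33 - 793650 + 33 \left(-1110\right)} = -2337158 + \frac{2168201}{1089 + 23562 - 793650 - 36630} = -2337158 + \frac{2168201}{-805629} = -2337158 + 2168201 \left(- \frac{1}{805629}\right) = -2337158 - \frac{2168201}{805629} = - \frac{1882884430583}{805629}$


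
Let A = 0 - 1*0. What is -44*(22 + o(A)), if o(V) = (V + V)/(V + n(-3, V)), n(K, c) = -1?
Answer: -968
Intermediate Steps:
A = 0 (A = 0 + 0 = 0)
o(V) = 2*V/(-1 + V) (o(V) = (V + V)/(V - 1) = (2*V)/(-1 + V) = 2*V/(-1 + V))
-44*(22 + o(A)) = -44*(22 + 2*0/(-1 + 0)) = -44*(22 + 2*0/(-1)) = -44*(22 + 2*0*(-1)) = -44*(22 + 0) = -44*22 = -968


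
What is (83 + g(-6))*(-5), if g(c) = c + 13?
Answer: -450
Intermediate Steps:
g(c) = 13 + c
(83 + g(-6))*(-5) = (83 + (13 - 6))*(-5) = (83 + 7)*(-5) = 90*(-5) = -450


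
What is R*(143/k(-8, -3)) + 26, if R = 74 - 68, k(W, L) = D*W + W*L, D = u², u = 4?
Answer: 71/4 ≈ 17.750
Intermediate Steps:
D = 16 (D = 4² = 16)
k(W, L) = 16*W + L*W (k(W, L) = 16*W + W*L = 16*W + L*W)
R = 6
R*(143/k(-8, -3)) + 26 = 6*(143/((-8*(16 - 3)))) + 26 = 6*(143/((-8*13))) + 26 = 6*(143/(-104)) + 26 = 6*(143*(-1/104)) + 26 = 6*(-11/8) + 26 = -33/4 + 26 = 71/4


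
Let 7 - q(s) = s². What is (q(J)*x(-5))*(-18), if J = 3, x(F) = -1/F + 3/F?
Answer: -72/5 ≈ -14.400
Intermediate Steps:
x(F) = 2/F
q(s) = 7 - s²
(q(J)*x(-5))*(-18) = ((7 - 1*3²)*(2/(-5)))*(-18) = ((7 - 1*9)*(2*(-⅕)))*(-18) = ((7 - 9)*(-⅖))*(-18) = -2*(-⅖)*(-18) = (⅘)*(-18) = -72/5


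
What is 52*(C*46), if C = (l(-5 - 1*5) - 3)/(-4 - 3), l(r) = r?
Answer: 31096/7 ≈ 4442.3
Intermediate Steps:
C = 13/7 (C = ((-5 - 1*5) - 3)/(-4 - 3) = ((-5 - 5) - 3)/(-7) = (-10 - 3)*(-⅐) = -13*(-⅐) = 13/7 ≈ 1.8571)
52*(C*46) = 52*((13/7)*46) = 52*(598/7) = 31096/7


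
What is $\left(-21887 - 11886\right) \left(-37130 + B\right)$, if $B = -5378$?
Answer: $1435622684$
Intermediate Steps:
$\left(-21887 - 11886\right) \left(-37130 + B\right) = \left(-21887 - 11886\right) \left(-37130 - 5378\right) = \left(-33773\right) \left(-42508\right) = 1435622684$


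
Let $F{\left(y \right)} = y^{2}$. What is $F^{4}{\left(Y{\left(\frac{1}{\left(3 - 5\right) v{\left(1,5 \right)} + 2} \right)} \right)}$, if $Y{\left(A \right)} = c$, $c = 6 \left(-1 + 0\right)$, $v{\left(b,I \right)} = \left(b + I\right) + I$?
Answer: $1679616$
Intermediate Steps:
$v{\left(b,I \right)} = b + 2 I$ ($v{\left(b,I \right)} = \left(I + b\right) + I = b + 2 I$)
$c = -6$ ($c = 6 \left(-1\right) = -6$)
$Y{\left(A \right)} = -6$
$F^{4}{\left(Y{\left(\frac{1}{\left(3 - 5\right) v{\left(1,5 \right)} + 2} \right)} \right)} = \left(\left(-6\right)^{2}\right)^{4} = 36^{4} = 1679616$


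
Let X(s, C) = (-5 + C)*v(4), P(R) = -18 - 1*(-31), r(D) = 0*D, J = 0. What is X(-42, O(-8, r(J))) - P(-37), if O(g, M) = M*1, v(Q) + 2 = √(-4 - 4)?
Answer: -3 - 10*I*√2 ≈ -3.0 - 14.142*I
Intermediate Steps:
v(Q) = -2 + 2*I*√2 (v(Q) = -2 + √(-4 - 4) = -2 + √(-8) = -2 + 2*I*√2)
r(D) = 0
O(g, M) = M
P(R) = 13 (P(R) = -18 + 31 = 13)
X(s, C) = (-5 + C)*(-2 + 2*I*√2)
X(-42, O(-8, r(J))) - P(-37) = -2*(1 - I*√2)*(-5 + 0) - 1*13 = -2*(1 - I*√2)*(-5) - 13 = (10 - 10*I*√2) - 13 = -3 - 10*I*√2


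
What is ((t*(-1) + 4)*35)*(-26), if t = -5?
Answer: -8190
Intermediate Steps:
((t*(-1) + 4)*35)*(-26) = ((-5*(-1) + 4)*35)*(-26) = ((5 + 4)*35)*(-26) = (9*35)*(-26) = 315*(-26) = -8190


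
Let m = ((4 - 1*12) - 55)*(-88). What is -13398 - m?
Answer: -18942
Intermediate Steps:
m = 5544 (m = ((4 - 12) - 55)*(-88) = (-8 - 55)*(-88) = -63*(-88) = 5544)
-13398 - m = -13398 - 1*5544 = -13398 - 5544 = -18942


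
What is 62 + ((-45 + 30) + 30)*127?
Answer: 1967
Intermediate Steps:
62 + ((-45 + 30) + 30)*127 = 62 + (-15 + 30)*127 = 62 + 15*127 = 62 + 1905 = 1967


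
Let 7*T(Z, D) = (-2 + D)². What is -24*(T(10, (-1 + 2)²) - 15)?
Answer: 2496/7 ≈ 356.57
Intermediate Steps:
T(Z, D) = (-2 + D)²/7
-24*(T(10, (-1 + 2)²) - 15) = -24*((-2 + (-1 + 2)²)²/7 - 15) = -24*((-2 + 1²)²/7 - 15) = -24*((-2 + 1)²/7 - 15) = -24*((⅐)*(-1)² - 15) = -24*((⅐)*1 - 15) = -24*(⅐ - 15) = -24*(-104/7) = 2496/7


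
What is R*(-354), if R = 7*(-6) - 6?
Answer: 16992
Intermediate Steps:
R = -48 (R = -42 - 6 = -48)
R*(-354) = -48*(-354) = 16992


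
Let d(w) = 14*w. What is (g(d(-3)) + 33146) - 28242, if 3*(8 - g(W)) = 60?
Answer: 4892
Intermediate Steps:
g(W) = -12 (g(W) = 8 - 1/3*60 = 8 - 20 = -12)
(g(d(-3)) + 33146) - 28242 = (-12 + 33146) - 28242 = 33134 - 28242 = 4892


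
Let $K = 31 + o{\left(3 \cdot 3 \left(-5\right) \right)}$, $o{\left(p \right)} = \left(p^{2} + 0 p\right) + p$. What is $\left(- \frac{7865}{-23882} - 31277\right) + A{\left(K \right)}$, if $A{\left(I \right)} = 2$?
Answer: $- \frac{746901685}{23882} \approx -31275.0$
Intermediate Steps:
$o{\left(p \right)} = p + p^{2}$ ($o{\left(p \right)} = \left(p^{2} + 0\right) + p = p^{2} + p = p + p^{2}$)
$K = 2011$ ($K = 31 + 3 \cdot 3 \left(-5\right) \left(1 + 3 \cdot 3 \left(-5\right)\right) = 31 + 9 \left(-5\right) \left(1 + 9 \left(-5\right)\right) = 31 - 45 \left(1 - 45\right) = 31 - -1980 = 31 + 1980 = 2011$)
$\left(- \frac{7865}{-23882} - 31277\right) + A{\left(K \right)} = \left(- \frac{7865}{-23882} - 31277\right) + 2 = \left(\left(-7865\right) \left(- \frac{1}{23882}\right) - 31277\right) + 2 = \left(\frac{7865}{23882} - 31277\right) + 2 = - \frac{746949449}{23882} + 2 = - \frac{746901685}{23882}$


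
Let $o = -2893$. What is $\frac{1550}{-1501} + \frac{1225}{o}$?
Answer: $- \frac{6322875}{4342393} \approx -1.4561$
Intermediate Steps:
$\frac{1550}{-1501} + \frac{1225}{o} = \frac{1550}{-1501} + \frac{1225}{-2893} = 1550 \left(- \frac{1}{1501}\right) + 1225 \left(- \frac{1}{2893}\right) = - \frac{1550}{1501} - \frac{1225}{2893} = - \frac{6322875}{4342393}$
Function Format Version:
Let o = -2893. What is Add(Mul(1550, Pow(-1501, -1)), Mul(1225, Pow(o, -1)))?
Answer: Rational(-6322875, 4342393) ≈ -1.4561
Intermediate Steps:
Add(Mul(1550, Pow(-1501, -1)), Mul(1225, Pow(o, -1))) = Add(Mul(1550, Pow(-1501, -1)), Mul(1225, Pow(-2893, -1))) = Add(Mul(1550, Rational(-1, 1501)), Mul(1225, Rational(-1, 2893))) = Add(Rational(-1550, 1501), Rational(-1225, 2893)) = Rational(-6322875, 4342393)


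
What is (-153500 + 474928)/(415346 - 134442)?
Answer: 80357/70226 ≈ 1.1443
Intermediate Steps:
(-153500 + 474928)/(415346 - 134442) = 321428/280904 = 321428*(1/280904) = 80357/70226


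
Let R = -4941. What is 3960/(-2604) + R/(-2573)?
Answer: 7197/18011 ≈ 0.39959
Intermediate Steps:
3960/(-2604) + R/(-2573) = 3960/(-2604) - 4941/(-2573) = 3960*(-1/2604) - 4941*(-1/2573) = -330/217 + 4941/2573 = 7197/18011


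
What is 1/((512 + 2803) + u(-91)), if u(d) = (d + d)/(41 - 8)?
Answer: 33/109213 ≈ 0.00030216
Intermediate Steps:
u(d) = 2*d/33 (u(d) = (2*d)/33 = (2*d)*(1/33) = 2*d/33)
1/((512 + 2803) + u(-91)) = 1/((512 + 2803) + (2/33)*(-91)) = 1/(3315 - 182/33) = 1/(109213/33) = 33/109213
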